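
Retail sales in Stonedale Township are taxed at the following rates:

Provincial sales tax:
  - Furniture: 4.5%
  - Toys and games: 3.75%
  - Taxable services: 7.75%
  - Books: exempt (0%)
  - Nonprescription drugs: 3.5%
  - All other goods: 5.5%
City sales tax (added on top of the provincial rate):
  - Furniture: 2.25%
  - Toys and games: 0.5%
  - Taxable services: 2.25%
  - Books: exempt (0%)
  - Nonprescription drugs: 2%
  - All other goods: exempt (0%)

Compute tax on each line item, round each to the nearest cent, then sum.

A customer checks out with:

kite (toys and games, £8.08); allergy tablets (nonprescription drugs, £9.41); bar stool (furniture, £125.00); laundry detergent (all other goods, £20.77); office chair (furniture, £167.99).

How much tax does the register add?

Kite £8.08: toys and games → 3.75% + 0.5% city = 4.25% → £0.34
Allergy tablets £9.41: nonprescription drugs → 3.5% + 2% city = 5.5% → £0.52
Bar stool £125.00: furniture → 4.5% + 2.25% city = 6.75% → £8.44
Laundry detergent £20.77: all other goods → 5.5% + 0% city = 5.5% → £1.14
Office chair £167.99: furniture → 4.5% + 2.25% city = 6.75% → £11.34
Total tax = £0.34 + £0.52 + £8.44 + £1.14 + £11.34 = £21.78

£21.78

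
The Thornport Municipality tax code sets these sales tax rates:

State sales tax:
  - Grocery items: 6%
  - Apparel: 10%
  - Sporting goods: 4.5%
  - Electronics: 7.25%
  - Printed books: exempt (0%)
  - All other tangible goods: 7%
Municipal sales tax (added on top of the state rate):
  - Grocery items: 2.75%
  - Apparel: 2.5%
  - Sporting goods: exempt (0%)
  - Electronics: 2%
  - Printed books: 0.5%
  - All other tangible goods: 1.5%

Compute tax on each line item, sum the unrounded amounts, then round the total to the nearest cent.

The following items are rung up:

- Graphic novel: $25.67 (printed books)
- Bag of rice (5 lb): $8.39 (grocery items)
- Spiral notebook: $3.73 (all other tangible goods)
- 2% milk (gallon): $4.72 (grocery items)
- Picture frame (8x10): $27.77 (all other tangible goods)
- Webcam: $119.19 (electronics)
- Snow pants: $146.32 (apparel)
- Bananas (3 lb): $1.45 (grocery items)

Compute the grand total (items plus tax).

$370.63

Graphic novel $25.67: printed books → 0% + 0.5% municipal = 0.5% → $0.12835
Bag of rice (5 lb) $8.39: grocery items → 6% + 2.75% municipal = 8.75% → $0.734125
Spiral notebook $3.73: all other tangible goods → 7% + 1.5% municipal = 8.5% → $0.31705
2% milk (gallon) $4.72: grocery items → 6% + 2.75% municipal = 8.75% → $0.413
Picture frame (8x10) $27.77: all other tangible goods → 7% + 1.5% municipal = 8.5% → $2.36045
Webcam $119.19: electronics → 7.25% + 2% municipal = 9.25% → $11.025075
Snow pants $146.32: apparel → 10% + 2.5% municipal = 12.5% → $18.29
Bananas (3 lb) $1.45: grocery items → 6% + 2.75% municipal = 8.75% → $0.126875
Subtotal = $337.24; unrounded tax = $33.394925 → $33.39; total due = $370.63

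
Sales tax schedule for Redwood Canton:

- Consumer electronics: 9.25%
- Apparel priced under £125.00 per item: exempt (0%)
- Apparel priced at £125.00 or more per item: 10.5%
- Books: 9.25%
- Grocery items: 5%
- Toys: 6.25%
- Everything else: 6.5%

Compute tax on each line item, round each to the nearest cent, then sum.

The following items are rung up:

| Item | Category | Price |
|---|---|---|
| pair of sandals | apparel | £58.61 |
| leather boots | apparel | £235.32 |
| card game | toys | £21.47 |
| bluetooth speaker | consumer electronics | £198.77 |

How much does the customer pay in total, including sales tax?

£558.61

Pair of sandals £58.61: apparel, under £125.00 → 0% → £0.00
Leather boots £235.32: apparel, £125.00 or more → 10.5% → £24.71
Card game £21.47: toys → 6.25% → £1.34
Bluetooth speaker £198.77: consumer electronics → 9.25% → £18.39
Subtotal = £514.17; tax = £44.44; total due = £558.61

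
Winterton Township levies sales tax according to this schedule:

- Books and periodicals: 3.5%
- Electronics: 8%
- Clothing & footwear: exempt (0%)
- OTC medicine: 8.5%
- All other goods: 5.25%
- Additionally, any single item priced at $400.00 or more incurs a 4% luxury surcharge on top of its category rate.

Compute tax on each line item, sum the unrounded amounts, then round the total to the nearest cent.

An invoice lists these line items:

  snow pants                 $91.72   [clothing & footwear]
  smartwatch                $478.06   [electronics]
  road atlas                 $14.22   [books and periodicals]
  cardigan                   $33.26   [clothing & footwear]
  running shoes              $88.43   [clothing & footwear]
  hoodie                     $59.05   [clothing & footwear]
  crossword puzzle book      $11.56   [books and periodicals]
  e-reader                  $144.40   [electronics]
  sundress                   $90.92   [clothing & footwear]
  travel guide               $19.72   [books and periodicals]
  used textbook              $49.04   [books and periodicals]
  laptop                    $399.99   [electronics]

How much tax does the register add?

$104.23

Snow pants $91.72: clothing & footwear → 0% → $0.00
Smartwatch $478.06: electronics → 8% + 4% surcharge = 12% → $57.3672
Road atlas $14.22: books and periodicals → 3.5% → $0.4977
Cardigan $33.26: clothing & footwear → 0% → $0.00
Running shoes $88.43: clothing & footwear → 0% → $0.00
Hoodie $59.05: clothing & footwear → 0% → $0.00
Crossword puzzle book $11.56: books and periodicals → 3.5% → $0.4046
E-reader $144.40: electronics → 8% → $11.552
Sundress $90.92: clothing & footwear → 0% → $0.00
Travel guide $19.72: books and periodicals → 3.5% → $0.6902
Used textbook $49.04: books and periodicals → 3.5% → $1.7164
Laptop $399.99: electronics → 8% → $31.9992
Unrounded tax sum = $104.2273 → $104.23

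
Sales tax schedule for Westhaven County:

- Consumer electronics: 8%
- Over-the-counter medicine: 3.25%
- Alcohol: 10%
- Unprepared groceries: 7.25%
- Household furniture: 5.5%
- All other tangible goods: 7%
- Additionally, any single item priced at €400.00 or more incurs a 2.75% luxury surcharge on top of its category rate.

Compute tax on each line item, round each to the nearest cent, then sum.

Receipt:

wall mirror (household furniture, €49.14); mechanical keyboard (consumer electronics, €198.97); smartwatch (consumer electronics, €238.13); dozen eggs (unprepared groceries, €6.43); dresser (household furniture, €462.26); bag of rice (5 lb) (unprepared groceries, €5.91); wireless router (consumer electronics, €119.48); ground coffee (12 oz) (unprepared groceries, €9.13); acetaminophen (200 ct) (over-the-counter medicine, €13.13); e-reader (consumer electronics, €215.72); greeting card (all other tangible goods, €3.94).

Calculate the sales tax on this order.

Wall mirror €49.14: household furniture → 5.5% → €2.70
Mechanical keyboard €198.97: consumer electronics → 8% → €15.92
Smartwatch €238.13: consumer electronics → 8% → €19.05
Dozen eggs €6.43: unprepared groceries → 7.25% → €0.47
Dresser €462.26: household furniture → 5.5% + 2.75% surcharge = 8.25% → €38.14
Bag of rice (5 lb) €5.91: unprepared groceries → 7.25% → €0.43
Wireless router €119.48: consumer electronics → 8% → €9.56
Ground coffee (12 oz) €9.13: unprepared groceries → 7.25% → €0.66
Acetaminophen (200 ct) €13.13: over-the-counter medicine → 3.25% → €0.43
E-reader €215.72: consumer electronics → 8% → €17.26
Greeting card €3.94: all other tangible goods → 7% → €0.28
Total tax = €2.70 + €15.92 + €19.05 + €0.47 + €38.14 + €0.43 + €9.56 + €0.66 + €0.43 + €17.26 + €0.28 = €104.90

€104.90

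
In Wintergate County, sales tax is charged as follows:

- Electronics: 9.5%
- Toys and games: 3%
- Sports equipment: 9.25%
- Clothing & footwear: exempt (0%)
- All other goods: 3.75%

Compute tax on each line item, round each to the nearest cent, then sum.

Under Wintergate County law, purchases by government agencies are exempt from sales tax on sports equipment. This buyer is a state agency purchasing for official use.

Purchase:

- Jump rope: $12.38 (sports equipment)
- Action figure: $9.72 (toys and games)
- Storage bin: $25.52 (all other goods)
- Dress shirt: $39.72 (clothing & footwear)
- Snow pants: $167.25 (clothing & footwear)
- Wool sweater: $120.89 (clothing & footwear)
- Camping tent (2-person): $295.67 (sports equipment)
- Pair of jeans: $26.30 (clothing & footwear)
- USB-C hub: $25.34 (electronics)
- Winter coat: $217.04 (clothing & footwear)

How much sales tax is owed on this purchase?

$3.66

Jump rope $12.38: sports equipment, buyer-exempt → 0% → $0.00
Action figure $9.72: toys and games → 3% → $0.29
Storage bin $25.52: all other goods → 3.75% → $0.96
Dress shirt $39.72: clothing & footwear → 0% → $0.00
Snow pants $167.25: clothing & footwear → 0% → $0.00
Wool sweater $120.89: clothing & footwear → 0% → $0.00
Camping tent (2-person) $295.67: sports equipment, buyer-exempt → 0% → $0.00
Pair of jeans $26.30: clothing & footwear → 0% → $0.00
USB-C hub $25.34: electronics → 9.5% → $2.41
Winter coat $217.04: clothing & footwear → 0% → $0.00
Total tax = $0.29 + $0.96 + $2.41 = $3.66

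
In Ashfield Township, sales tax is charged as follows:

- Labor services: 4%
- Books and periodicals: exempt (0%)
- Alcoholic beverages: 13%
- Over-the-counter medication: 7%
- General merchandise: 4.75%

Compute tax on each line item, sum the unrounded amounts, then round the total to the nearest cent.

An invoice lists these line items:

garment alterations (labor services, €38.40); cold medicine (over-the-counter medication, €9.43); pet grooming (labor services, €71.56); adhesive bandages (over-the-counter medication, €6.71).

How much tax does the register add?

Garment alterations €38.40: labor services → 4% → €1.536
Cold medicine €9.43: over-the-counter medication → 7% → €0.6601
Pet grooming €71.56: labor services → 4% → €2.8624
Adhesive bandages €6.71: over-the-counter medication → 7% → €0.4697
Unrounded tax sum = €5.5282 → €5.53

€5.53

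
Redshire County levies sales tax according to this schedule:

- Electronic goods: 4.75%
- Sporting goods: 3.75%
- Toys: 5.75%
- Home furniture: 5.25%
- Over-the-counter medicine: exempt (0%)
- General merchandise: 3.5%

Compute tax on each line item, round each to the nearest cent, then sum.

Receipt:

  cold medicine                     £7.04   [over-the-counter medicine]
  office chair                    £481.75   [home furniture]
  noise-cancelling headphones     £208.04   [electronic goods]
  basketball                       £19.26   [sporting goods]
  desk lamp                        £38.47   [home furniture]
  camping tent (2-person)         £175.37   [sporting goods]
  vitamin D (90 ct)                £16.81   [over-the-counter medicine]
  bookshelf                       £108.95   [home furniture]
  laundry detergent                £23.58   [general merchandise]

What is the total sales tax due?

£51.04

Cold medicine £7.04: over-the-counter medicine → 0% → £0.00
Office chair £481.75: home furniture → 5.25% → £25.29
Noise-cancelling headphones £208.04: electronic goods → 4.75% → £9.88
Basketball £19.26: sporting goods → 3.75% → £0.72
Desk lamp £38.47: home furniture → 5.25% → £2.02
Camping tent (2-person) £175.37: sporting goods → 3.75% → £6.58
Vitamin D (90 ct) £16.81: over-the-counter medicine → 0% → £0.00
Bookshelf £108.95: home furniture → 5.25% → £5.72
Laundry detergent £23.58: general merchandise → 3.5% → £0.83
Total tax = £25.29 + £9.88 + £0.72 + £2.02 + £6.58 + £5.72 + £0.83 = £51.04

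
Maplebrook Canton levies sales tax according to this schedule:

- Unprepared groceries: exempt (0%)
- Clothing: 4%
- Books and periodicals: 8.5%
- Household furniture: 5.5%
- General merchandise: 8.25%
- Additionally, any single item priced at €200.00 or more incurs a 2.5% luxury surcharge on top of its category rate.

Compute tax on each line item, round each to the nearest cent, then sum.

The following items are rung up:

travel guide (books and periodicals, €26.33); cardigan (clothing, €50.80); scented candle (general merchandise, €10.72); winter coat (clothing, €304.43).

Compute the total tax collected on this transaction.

€24.94

Travel guide €26.33: books and periodicals → 8.5% → €2.24
Cardigan €50.80: clothing → 4% → €2.03
Scented candle €10.72: general merchandise → 8.25% → €0.88
Winter coat €304.43: clothing → 4% + 2.5% surcharge = 6.5% → €19.79
Total tax = €2.24 + €2.03 + €0.88 + €19.79 = €24.94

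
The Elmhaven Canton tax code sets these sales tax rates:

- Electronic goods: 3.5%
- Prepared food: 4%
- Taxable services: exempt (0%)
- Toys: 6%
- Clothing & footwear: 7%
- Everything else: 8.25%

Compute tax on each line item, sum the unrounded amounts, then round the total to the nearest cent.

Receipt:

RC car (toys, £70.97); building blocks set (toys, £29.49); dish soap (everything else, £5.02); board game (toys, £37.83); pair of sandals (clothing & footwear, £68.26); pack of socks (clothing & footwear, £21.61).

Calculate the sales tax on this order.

£15.00

RC car £70.97: toys → 6% → £4.2582
Building blocks set £29.49: toys → 6% → £1.7694
Dish soap £5.02: everything else → 8.25% → £0.41415
Board game £37.83: toys → 6% → £2.2698
Pair of sandals £68.26: clothing & footwear → 7% → £4.7782
Pack of socks £21.61: clothing & footwear → 7% → £1.5127
Unrounded tax sum = £15.00245 → £15.00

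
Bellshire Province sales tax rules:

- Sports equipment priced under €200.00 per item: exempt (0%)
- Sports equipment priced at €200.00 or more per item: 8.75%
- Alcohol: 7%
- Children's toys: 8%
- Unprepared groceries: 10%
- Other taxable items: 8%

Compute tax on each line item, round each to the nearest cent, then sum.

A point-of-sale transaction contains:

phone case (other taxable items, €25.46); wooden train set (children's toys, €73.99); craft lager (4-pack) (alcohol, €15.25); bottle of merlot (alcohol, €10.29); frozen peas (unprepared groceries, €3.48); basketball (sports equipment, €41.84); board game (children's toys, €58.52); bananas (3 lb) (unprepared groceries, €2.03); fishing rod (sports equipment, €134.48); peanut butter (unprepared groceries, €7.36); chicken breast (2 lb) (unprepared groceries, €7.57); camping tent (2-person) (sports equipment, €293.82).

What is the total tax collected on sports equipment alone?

€25.71

Basketball €41.84: sports equipment, under €200.00 → 0% → €0.00
Fishing rod €134.48: sports equipment, under €200.00 → 0% → €0.00
Camping tent (2-person) €293.82: sports equipment, €200.00 or more → 8.75% → €25.71
Tax on sports equipment = €0.00 + €0.00 + €25.71 = €25.71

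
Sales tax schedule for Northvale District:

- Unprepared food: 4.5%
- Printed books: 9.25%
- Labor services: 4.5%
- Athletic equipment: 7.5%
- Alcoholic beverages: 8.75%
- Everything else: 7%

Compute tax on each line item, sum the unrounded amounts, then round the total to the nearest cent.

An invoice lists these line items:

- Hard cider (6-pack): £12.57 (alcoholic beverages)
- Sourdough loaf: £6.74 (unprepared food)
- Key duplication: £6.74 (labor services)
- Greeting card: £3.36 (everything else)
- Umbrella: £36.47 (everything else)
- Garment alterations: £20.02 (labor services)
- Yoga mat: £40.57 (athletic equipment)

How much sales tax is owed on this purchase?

£8.44

Hard cider (6-pack) £12.57: alcoholic beverages → 8.75% → £1.099875
Sourdough loaf £6.74: unprepared food → 4.5% → £0.3033
Key duplication £6.74: labor services → 4.5% → £0.3033
Greeting card £3.36: everything else → 7% → £0.2352
Umbrella £36.47: everything else → 7% → £2.5529
Garment alterations £20.02: labor services → 4.5% → £0.9009
Yoga mat £40.57: athletic equipment → 7.5% → £3.04275
Unrounded tax sum = £8.438225 → £8.44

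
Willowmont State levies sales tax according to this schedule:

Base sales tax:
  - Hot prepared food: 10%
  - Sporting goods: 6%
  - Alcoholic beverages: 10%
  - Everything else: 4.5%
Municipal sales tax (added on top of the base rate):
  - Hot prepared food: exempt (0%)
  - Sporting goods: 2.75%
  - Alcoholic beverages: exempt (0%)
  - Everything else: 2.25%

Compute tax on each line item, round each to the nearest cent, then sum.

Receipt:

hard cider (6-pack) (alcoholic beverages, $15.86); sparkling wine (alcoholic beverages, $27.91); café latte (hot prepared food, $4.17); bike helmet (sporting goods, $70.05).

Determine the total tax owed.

$10.93

Hard cider (6-pack) $15.86: alcoholic beverages → 10% + 0% municipal = 10% → $1.59
Sparkling wine $27.91: alcoholic beverages → 10% + 0% municipal = 10% → $2.79
Café latte $4.17: hot prepared food → 10% + 0% municipal = 10% → $0.42
Bike helmet $70.05: sporting goods → 6% + 2.75% municipal = 8.75% → $6.13
Total tax = $1.59 + $2.79 + $0.42 + $6.13 = $10.93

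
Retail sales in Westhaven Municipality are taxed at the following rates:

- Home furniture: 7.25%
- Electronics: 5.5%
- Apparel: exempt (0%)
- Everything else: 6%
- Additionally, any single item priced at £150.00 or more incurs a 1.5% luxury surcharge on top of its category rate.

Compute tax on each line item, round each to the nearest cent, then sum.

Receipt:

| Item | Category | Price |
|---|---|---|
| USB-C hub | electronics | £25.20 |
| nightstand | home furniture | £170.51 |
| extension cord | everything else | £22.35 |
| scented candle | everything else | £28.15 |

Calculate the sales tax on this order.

USB-C hub £25.20: electronics → 5.5% → £1.39
Nightstand £170.51: home furniture → 7.25% + 1.5% surcharge = 8.75% → £14.92
Extension cord £22.35: everything else → 6% → £1.34
Scented candle £28.15: everything else → 6% → £1.69
Total tax = £1.39 + £14.92 + £1.34 + £1.69 = £19.34

£19.34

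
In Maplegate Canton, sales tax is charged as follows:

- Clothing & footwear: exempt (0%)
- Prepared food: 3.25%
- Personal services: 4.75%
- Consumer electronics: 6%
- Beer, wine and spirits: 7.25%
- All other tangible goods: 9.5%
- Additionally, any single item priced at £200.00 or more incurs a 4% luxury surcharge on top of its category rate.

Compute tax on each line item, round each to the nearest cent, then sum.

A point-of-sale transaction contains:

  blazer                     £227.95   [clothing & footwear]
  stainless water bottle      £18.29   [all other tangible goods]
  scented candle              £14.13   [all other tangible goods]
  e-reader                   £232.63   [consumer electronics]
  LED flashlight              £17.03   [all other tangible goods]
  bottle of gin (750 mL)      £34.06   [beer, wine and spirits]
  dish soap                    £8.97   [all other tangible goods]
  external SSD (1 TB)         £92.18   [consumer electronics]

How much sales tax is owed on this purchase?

£45.93

Blazer £227.95: clothing & footwear → 0% + 4% surcharge = 4% → £9.12
Stainless water bottle £18.29: all other tangible goods → 9.5% → £1.74
Scented candle £14.13: all other tangible goods → 9.5% → £1.34
E-reader £232.63: consumer electronics → 6% + 4% surcharge = 10% → £23.26
LED flashlight £17.03: all other tangible goods → 9.5% → £1.62
Bottle of gin (750 mL) £34.06: beer, wine and spirits → 7.25% → £2.47
Dish soap £8.97: all other tangible goods → 9.5% → £0.85
External SSD (1 TB) £92.18: consumer electronics → 6% → £5.53
Total tax = £9.12 + £1.74 + £1.34 + £23.26 + £1.62 + £2.47 + £0.85 + £5.53 = £45.93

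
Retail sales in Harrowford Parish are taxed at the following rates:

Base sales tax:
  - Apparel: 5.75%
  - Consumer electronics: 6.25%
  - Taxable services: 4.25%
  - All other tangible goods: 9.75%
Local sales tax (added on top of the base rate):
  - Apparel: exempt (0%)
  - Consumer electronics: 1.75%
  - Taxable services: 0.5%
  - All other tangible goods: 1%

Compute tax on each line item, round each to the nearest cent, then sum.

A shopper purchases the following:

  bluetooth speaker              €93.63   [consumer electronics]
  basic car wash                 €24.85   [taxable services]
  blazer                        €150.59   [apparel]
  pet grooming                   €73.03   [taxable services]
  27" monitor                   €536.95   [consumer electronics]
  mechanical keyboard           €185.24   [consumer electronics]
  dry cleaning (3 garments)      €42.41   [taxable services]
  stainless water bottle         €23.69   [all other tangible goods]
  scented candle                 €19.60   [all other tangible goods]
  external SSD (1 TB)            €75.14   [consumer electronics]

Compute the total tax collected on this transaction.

Bluetooth speaker €93.63: consumer electronics → 6.25% + 1.75% local = 8% → €7.49
Basic car wash €24.85: taxable services → 4.25% + 0.5% local = 4.75% → €1.18
Blazer €150.59: apparel → 5.75% + 0% local = 5.75% → €8.66
Pet grooming €73.03: taxable services → 4.25% + 0.5% local = 4.75% → €3.47
27" monitor €536.95: consumer electronics → 6.25% + 1.75% local = 8% → €42.96
Mechanical keyboard €185.24: consumer electronics → 6.25% + 1.75% local = 8% → €14.82
Dry cleaning (3 garments) €42.41: taxable services → 4.25% + 0.5% local = 4.75% → €2.01
Stainless water bottle €23.69: all other tangible goods → 9.75% + 1% local = 10.75% → €2.55
Scented candle €19.60: all other tangible goods → 9.75% + 1% local = 10.75% → €2.11
External SSD (1 TB) €75.14: consumer electronics → 6.25% + 1.75% local = 8% → €6.01
Total tax = €7.49 + €1.18 + €8.66 + €3.47 + €42.96 + €14.82 + €2.01 + €2.55 + €2.11 + €6.01 = €91.26

€91.26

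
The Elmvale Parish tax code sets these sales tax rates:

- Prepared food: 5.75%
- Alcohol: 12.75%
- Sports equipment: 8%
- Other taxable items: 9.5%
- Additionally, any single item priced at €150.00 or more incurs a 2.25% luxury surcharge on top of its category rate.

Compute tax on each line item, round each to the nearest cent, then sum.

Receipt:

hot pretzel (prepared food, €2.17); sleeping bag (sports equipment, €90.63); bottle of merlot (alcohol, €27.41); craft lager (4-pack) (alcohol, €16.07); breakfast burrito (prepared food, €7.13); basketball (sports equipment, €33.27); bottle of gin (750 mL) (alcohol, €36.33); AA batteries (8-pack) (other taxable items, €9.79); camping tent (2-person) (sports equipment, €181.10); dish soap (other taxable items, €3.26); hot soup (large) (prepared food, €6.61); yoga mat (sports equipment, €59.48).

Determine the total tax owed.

€45.55

Hot pretzel €2.17: prepared food → 5.75% → €0.12
Sleeping bag €90.63: sports equipment → 8% → €7.25
Bottle of merlot €27.41: alcohol → 12.75% → €3.49
Craft lager (4-pack) €16.07: alcohol → 12.75% → €2.05
Breakfast burrito €7.13: prepared food → 5.75% → €0.41
Basketball €33.27: sports equipment → 8% → €2.66
Bottle of gin (750 mL) €36.33: alcohol → 12.75% → €4.63
AA batteries (8-pack) €9.79: other taxable items → 9.5% → €0.93
Camping tent (2-person) €181.10: sports equipment → 8% + 2.25% surcharge = 10.25% → €18.56
Dish soap €3.26: other taxable items → 9.5% → €0.31
Hot soup (large) €6.61: prepared food → 5.75% → €0.38
Yoga mat €59.48: sports equipment → 8% → €4.76
Total tax = €0.12 + €7.25 + €3.49 + €2.05 + €0.41 + €2.66 + €4.63 + €0.93 + €18.56 + €0.31 + €0.38 + €4.76 = €45.55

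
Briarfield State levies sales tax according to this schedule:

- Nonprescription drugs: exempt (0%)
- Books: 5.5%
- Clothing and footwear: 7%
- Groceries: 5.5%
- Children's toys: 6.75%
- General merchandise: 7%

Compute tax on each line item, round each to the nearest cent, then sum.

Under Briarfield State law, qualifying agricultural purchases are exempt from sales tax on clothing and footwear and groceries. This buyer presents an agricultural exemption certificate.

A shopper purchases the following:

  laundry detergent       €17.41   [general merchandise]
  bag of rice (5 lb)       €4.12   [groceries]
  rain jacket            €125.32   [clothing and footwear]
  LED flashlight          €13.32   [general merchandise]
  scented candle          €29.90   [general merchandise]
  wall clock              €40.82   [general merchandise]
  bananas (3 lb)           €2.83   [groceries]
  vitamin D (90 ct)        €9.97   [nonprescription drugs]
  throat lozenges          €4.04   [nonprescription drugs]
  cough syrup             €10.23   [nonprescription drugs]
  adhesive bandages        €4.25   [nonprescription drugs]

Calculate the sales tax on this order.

Laundry detergent €17.41: general merchandise → 7% → €1.22
Bag of rice (5 lb) €4.12: groceries, buyer-exempt → 0% → €0.00
Rain jacket €125.32: clothing and footwear, buyer-exempt → 0% → €0.00
LED flashlight €13.32: general merchandise → 7% → €0.93
Scented candle €29.90: general merchandise → 7% → €2.09
Wall clock €40.82: general merchandise → 7% → €2.86
Bananas (3 lb) €2.83: groceries, buyer-exempt → 0% → €0.00
Vitamin D (90 ct) €9.97: nonprescription drugs → 0% → €0.00
Throat lozenges €4.04: nonprescription drugs → 0% → €0.00
Cough syrup €10.23: nonprescription drugs → 0% → €0.00
Adhesive bandages €4.25: nonprescription drugs → 0% → €0.00
Total tax = €1.22 + €0.93 + €2.09 + €2.86 = €7.10

€7.10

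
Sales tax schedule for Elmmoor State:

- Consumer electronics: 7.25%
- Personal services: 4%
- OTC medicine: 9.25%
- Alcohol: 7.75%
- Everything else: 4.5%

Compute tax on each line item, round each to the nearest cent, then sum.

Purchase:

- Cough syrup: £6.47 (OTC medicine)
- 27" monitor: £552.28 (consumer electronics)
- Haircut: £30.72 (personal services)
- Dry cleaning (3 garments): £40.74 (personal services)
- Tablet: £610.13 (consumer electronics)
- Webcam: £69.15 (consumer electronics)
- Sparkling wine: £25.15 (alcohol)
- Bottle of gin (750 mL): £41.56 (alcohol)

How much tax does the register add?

Cough syrup £6.47: OTC medicine → 9.25% → £0.60
27" monitor £552.28: consumer electronics → 7.25% → £40.04
Haircut £30.72: personal services → 4% → £1.23
Dry cleaning (3 garments) £40.74: personal services → 4% → £1.63
Tablet £610.13: consumer electronics → 7.25% → £44.23
Webcam £69.15: consumer electronics → 7.25% → £5.01
Sparkling wine £25.15: alcohol → 7.75% → £1.95
Bottle of gin (750 mL) £41.56: alcohol → 7.75% → £3.22
Total tax = £0.60 + £40.04 + £1.23 + £1.63 + £44.23 + £5.01 + £1.95 + £3.22 = £97.91

£97.91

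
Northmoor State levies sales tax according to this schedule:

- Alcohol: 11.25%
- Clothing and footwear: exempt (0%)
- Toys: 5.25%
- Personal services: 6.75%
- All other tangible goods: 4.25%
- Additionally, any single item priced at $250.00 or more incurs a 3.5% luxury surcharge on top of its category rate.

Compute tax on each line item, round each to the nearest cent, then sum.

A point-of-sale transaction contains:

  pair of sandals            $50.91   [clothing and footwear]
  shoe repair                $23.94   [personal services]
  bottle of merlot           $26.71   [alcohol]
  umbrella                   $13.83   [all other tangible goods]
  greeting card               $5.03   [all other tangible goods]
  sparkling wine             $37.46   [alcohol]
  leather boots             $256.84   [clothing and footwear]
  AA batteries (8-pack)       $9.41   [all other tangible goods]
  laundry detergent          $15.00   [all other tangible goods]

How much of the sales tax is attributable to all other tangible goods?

$1.84

Umbrella $13.83: all other tangible goods → 4.25% → $0.59
Greeting card $5.03: all other tangible goods → 4.25% → $0.21
AA batteries (8-pack) $9.41: all other tangible goods → 4.25% → $0.40
Laundry detergent $15.00: all other tangible goods → 4.25% → $0.64
Tax on all other tangible goods = $0.59 + $0.21 + $0.40 + $0.64 = $1.84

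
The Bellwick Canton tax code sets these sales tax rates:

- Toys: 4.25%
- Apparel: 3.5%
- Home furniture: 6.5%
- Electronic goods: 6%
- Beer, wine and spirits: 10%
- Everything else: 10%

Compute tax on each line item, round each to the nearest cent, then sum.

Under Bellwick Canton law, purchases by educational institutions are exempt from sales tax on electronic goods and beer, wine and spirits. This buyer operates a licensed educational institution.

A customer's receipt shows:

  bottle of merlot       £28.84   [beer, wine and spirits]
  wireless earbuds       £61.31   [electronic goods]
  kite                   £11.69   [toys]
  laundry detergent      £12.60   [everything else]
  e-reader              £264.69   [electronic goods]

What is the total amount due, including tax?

Bottle of merlot £28.84: beer, wine and spirits, buyer-exempt → 0% → £0.00
Wireless earbuds £61.31: electronic goods, buyer-exempt → 0% → £0.00
Kite £11.69: toys → 4.25% → £0.50
Laundry detergent £12.60: everything else → 10% → £1.26
E-reader £264.69: electronic goods, buyer-exempt → 0% → £0.00
Subtotal = £379.13; tax = £1.76; total due = £380.89

£380.89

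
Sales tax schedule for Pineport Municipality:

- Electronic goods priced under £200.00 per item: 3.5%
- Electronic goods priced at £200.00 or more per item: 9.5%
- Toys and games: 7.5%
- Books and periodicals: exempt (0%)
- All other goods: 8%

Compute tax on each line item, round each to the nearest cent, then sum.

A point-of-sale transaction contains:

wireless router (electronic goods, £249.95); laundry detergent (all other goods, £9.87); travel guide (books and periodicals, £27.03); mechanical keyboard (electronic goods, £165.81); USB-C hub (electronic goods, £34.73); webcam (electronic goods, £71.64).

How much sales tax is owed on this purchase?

£34.07

Wireless router £249.95: electronic goods, £200.00 or more → 9.5% → £23.75
Laundry detergent £9.87: all other goods → 8% → £0.79
Travel guide £27.03: books and periodicals → 0% → £0.00
Mechanical keyboard £165.81: electronic goods, under £200.00 → 3.5% → £5.80
USB-C hub £34.73: electronic goods, under £200.00 → 3.5% → £1.22
Webcam £71.64: electronic goods, under £200.00 → 3.5% → £2.51
Total tax = £23.75 + £0.79 + £5.80 + £1.22 + £2.51 = £34.07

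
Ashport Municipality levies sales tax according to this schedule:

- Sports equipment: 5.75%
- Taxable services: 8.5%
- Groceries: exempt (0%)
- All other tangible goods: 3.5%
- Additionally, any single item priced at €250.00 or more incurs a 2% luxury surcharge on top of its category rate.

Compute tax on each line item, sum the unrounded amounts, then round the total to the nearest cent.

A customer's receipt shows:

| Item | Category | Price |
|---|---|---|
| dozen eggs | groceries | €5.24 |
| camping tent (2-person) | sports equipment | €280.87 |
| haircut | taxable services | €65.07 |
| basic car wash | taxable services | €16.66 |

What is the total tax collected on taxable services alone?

€6.95

Haircut €65.07: taxable services → 8.5% → €5.53095
Basic car wash €16.66: taxable services → 8.5% → €1.4161
Tax on taxable services: unrounded sum = €6.94705 → €6.95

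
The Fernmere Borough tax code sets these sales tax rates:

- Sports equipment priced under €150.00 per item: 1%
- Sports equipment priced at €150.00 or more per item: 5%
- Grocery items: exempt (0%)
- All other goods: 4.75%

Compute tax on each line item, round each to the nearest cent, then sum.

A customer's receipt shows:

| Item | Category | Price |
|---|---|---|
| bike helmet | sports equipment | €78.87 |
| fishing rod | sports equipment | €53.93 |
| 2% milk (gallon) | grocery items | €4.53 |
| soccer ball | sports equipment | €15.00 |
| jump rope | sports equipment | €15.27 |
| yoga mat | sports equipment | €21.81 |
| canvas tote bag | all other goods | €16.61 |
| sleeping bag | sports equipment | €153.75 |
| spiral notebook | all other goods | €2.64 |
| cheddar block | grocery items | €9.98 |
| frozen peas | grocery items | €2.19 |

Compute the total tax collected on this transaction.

€10.46

Bike helmet €78.87: sports equipment, under €150.00 → 1% → €0.79
Fishing rod €53.93: sports equipment, under €150.00 → 1% → €0.54
2% milk (gallon) €4.53: grocery items → 0% → €0.00
Soccer ball €15.00: sports equipment, under €150.00 → 1% → €0.15
Jump rope €15.27: sports equipment, under €150.00 → 1% → €0.15
Yoga mat €21.81: sports equipment, under €150.00 → 1% → €0.22
Canvas tote bag €16.61: all other goods → 4.75% → €0.79
Sleeping bag €153.75: sports equipment, €150.00 or more → 5% → €7.69
Spiral notebook €2.64: all other goods → 4.75% → €0.13
Cheddar block €9.98: grocery items → 0% → €0.00
Frozen peas €2.19: grocery items → 0% → €0.00
Total tax = €0.79 + €0.54 + €0.15 + €0.15 + €0.22 + €0.79 + €7.69 + €0.13 = €10.46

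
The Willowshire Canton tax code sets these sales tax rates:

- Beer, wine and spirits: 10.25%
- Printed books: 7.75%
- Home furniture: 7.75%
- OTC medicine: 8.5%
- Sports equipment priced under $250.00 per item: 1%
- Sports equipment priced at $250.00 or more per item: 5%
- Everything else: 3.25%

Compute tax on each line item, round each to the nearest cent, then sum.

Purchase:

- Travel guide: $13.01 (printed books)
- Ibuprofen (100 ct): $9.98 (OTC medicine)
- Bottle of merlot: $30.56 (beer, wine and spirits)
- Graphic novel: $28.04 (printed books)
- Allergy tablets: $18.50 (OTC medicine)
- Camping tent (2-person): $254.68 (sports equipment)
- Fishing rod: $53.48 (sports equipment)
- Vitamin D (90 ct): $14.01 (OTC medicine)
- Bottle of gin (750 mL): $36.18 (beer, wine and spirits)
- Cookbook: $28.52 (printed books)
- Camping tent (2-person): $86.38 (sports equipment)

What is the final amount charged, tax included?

$603.30

Travel guide $13.01: printed books → 7.75% → $1.01
Ibuprofen (100 ct) $9.98: OTC medicine → 8.5% → $0.85
Bottle of merlot $30.56: beer, wine and spirits → 10.25% → $3.13
Graphic novel $28.04: printed books → 7.75% → $2.17
Allergy tablets $18.50: OTC medicine → 8.5% → $1.57
Camping tent (2-person) $254.68: sports equipment, $250.00 or more → 5% → $12.73
Fishing rod $53.48: sports equipment, under $250.00 → 1% → $0.53
Vitamin D (90 ct) $14.01: OTC medicine → 8.5% → $1.19
Bottle of gin (750 mL) $36.18: beer, wine and spirits → 10.25% → $3.71
Cookbook $28.52: printed books → 7.75% → $2.21
Camping tent (2-person) $86.38: sports equipment, under $250.00 → 1% → $0.86
Subtotal = $573.34; tax = $29.96; total due = $603.30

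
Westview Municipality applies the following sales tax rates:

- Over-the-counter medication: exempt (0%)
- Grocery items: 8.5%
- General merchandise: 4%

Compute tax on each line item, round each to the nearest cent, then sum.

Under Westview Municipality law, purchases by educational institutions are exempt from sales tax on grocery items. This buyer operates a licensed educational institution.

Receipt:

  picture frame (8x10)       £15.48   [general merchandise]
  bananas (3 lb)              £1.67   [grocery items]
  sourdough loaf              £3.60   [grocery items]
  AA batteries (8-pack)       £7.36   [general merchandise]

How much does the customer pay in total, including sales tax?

£29.02

Picture frame (8x10) £15.48: general merchandise → 4% → £0.62
Bananas (3 lb) £1.67: grocery items, buyer-exempt → 0% → £0.00
Sourdough loaf £3.60: grocery items, buyer-exempt → 0% → £0.00
AA batteries (8-pack) £7.36: general merchandise → 4% → £0.29
Subtotal = £28.11; tax = £0.91; total due = £29.02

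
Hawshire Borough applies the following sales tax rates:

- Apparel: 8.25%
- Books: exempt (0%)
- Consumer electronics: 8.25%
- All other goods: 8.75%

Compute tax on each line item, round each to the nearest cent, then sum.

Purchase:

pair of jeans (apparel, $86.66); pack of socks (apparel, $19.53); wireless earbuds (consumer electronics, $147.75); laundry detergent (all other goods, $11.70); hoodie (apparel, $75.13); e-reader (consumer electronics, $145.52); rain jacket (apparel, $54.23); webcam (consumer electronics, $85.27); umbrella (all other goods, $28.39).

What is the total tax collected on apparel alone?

$19.43

Pair of jeans $86.66: apparel → 8.25% → $7.15
Pack of socks $19.53: apparel → 8.25% → $1.61
Hoodie $75.13: apparel → 8.25% → $6.20
Rain jacket $54.23: apparel → 8.25% → $4.47
Tax on apparel = $7.15 + $1.61 + $6.20 + $4.47 = $19.43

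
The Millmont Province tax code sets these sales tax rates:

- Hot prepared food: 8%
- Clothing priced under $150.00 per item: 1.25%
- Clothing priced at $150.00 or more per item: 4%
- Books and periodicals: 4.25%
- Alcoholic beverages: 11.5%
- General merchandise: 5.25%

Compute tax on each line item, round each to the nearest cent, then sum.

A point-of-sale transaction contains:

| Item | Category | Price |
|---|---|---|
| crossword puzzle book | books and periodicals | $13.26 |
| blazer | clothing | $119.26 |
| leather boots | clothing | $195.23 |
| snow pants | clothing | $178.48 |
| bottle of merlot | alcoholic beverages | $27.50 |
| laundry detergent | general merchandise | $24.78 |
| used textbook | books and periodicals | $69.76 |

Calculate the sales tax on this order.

$24.42

Crossword puzzle book $13.26: books and periodicals → 4.25% → $0.56
Blazer $119.26: clothing, under $150.00 → 1.25% → $1.49
Leather boots $195.23: clothing, $150.00 or more → 4% → $7.81
Snow pants $178.48: clothing, $150.00 or more → 4% → $7.14
Bottle of merlot $27.50: alcoholic beverages → 11.5% → $3.16
Laundry detergent $24.78: general merchandise → 5.25% → $1.30
Used textbook $69.76: books and periodicals → 4.25% → $2.96
Total tax = $0.56 + $1.49 + $7.81 + $7.14 + $3.16 + $1.30 + $2.96 = $24.42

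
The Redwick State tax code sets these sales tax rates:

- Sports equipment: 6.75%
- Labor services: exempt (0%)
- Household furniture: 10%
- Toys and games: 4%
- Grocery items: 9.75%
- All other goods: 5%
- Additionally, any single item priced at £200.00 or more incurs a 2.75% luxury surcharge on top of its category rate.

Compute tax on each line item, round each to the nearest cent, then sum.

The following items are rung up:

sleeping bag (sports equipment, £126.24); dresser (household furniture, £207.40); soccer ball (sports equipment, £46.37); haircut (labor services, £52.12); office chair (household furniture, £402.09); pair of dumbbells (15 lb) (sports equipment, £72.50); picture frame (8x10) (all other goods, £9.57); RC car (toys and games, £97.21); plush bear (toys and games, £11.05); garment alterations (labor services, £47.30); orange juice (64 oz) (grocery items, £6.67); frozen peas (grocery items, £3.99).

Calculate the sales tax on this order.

Sleeping bag £126.24: sports equipment → 6.75% → £8.52
Dresser £207.40: household furniture → 10% + 2.75% surcharge = 12.75% → £26.44
Soccer ball £46.37: sports equipment → 6.75% → £3.13
Haircut £52.12: labor services → 0% → £0.00
Office chair £402.09: household furniture → 10% + 2.75% surcharge = 12.75% → £51.27
Pair of dumbbells (15 lb) £72.50: sports equipment → 6.75% → £4.89
Picture frame (8x10) £9.57: all other goods → 5% → £0.48
RC car £97.21: toys and games → 4% → £3.89
Plush bear £11.05: toys and games → 4% → £0.44
Garment alterations £47.30: labor services → 0% → £0.00
Orange juice (64 oz) £6.67: grocery items → 9.75% → £0.65
Frozen peas £3.99: grocery items → 9.75% → £0.39
Total tax = £8.52 + £26.44 + £3.13 + £51.27 + £4.89 + £0.48 + £3.89 + £0.44 + £0.65 + £0.39 = £100.10

£100.10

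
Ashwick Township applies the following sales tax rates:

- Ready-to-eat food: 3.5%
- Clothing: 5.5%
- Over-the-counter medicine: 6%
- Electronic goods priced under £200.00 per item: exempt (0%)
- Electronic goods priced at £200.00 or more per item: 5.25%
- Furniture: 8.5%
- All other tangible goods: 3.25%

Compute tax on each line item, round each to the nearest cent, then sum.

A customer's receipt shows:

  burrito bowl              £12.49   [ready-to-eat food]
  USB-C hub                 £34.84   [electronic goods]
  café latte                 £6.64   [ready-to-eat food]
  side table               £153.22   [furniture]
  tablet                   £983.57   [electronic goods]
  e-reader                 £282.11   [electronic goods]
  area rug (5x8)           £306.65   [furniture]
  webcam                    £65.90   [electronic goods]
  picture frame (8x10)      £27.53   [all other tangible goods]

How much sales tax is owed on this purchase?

£107.10

Burrito bowl £12.49: ready-to-eat food → 3.5% → £0.44
USB-C hub £34.84: electronic goods, under £200.00 → 0% → £0.00
Café latte £6.64: ready-to-eat food → 3.5% → £0.23
Side table £153.22: furniture → 8.5% → £13.02
Tablet £983.57: electronic goods, £200.00 or more → 5.25% → £51.64
E-reader £282.11: electronic goods, £200.00 or more → 5.25% → £14.81
Area rug (5x8) £306.65: furniture → 8.5% → £26.07
Webcam £65.90: electronic goods, under £200.00 → 0% → £0.00
Picture frame (8x10) £27.53: all other tangible goods → 3.25% → £0.89
Total tax = £0.44 + £0.23 + £13.02 + £51.64 + £14.81 + £26.07 + £0.89 = £107.10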